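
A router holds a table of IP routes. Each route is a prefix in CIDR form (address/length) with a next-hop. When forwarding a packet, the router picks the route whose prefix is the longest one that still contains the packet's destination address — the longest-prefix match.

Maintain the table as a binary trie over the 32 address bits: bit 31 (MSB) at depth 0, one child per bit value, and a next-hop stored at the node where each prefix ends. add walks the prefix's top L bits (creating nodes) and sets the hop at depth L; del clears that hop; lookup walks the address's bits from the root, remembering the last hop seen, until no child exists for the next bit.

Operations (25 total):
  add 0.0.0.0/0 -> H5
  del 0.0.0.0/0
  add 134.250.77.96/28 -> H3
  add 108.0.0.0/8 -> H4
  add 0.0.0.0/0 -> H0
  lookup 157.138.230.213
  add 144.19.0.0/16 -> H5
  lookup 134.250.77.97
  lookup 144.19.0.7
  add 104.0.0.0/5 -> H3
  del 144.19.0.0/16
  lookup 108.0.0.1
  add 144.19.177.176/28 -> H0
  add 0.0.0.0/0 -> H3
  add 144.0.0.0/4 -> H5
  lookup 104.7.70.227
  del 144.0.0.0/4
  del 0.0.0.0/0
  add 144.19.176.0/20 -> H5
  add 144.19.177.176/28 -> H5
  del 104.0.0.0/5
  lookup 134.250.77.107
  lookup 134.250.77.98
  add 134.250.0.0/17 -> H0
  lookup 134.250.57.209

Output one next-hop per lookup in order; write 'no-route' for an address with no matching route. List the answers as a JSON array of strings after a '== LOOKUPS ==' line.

Process each operation:
  + 0.0.0.0/0 (H5) depth=0
  del 0.0.0.0/0 (clear depth 0)
  + 134.250.77.96/28 (H3) depth=28
  + 108.0.0.0/8 (H4) depth=8
  + 0.0.0.0/0 (H0) depth=0
  ? 157.138.230.213  path d0:H0→d1:-→d2:-→d3:-  best=H0
  + 144.19.0.0/16 (H5) depth=16
  ? 134.250.77.97  path d0:H0→d1:-→d2:-→d3:-→d4:-→d5:-→d6:-→d7:-→d8:-→d9:-→d10:-→d11:-→d12:-→d13:-→d14:-→d15:-→d16:-→d17:-→d18:-→d19:-→d20:-→d21:-→d22:-→d23:-→d24:-→d25:-→d26:-→d27:-→d28:H3  best=H3
  ? 144.19.0.7  path d0:H0→d1:-→d2:-→d3:-→d4:-→d5:-→d6:-→d7:-→d8:-→d9:-→d10:-→d11:-→d12:-→d13:-→d14:-→d15:-→d16:H5  best=H5
  + 104.0.0.0/5 (H3) depth=5
  del 144.19.0.0/16 (clear depth 16)
  ? 108.0.0.1  path d0:H0→d1:-→d2:-→d3:-→d4:-→d5:H3→d6:-→d7:-→d8:H4  best=H4
  + 144.19.177.176/28 (H0) depth=28
  + 0.0.0.0/0 (H3) depth=0
  + 144.0.0.0/4 (H5) depth=4
  ? 104.7.70.227  path d0:H3→d1:-→d2:-→d3:-→d4:-→d5:H3  best=H3
  del 144.0.0.0/4 (clear depth 4)
  del 0.0.0.0/0 (clear depth 0)
  + 144.19.176.0/20 (H5) depth=20
  + 144.19.177.176/28 (H5) depth=28
  del 104.0.0.0/5 (clear depth 5)
  ? 134.250.77.107  path d0:-→d1:-→d2:-→d3:-→d4:-→d5:-→d6:-→d7:-→d8:-→d9:-→d10:-→d11:-→d12:-→d13:-→d14:-→d15:-→d16:-→d17:-→d18:-→d19:-→d20:-→d21:-→d22:-→d23:-→d24:-→d25:-→d26:-→d27:-→d28:H3  best=H3
  ? 134.250.77.98  path d0:-→d1:-→d2:-→d3:-→d4:-→d5:-→d6:-→d7:-→d8:-→d9:-→d10:-→d11:-→d12:-→d13:-→d14:-→d15:-→d16:-→d17:-→d18:-→d19:-→d20:-→d21:-→d22:-→d23:-→d24:-→d25:-→d26:-→d27:-→d28:H3  best=H3
  + 134.250.0.0/17 (H0) depth=17
  ? 134.250.57.209  path d0:-→d1:-→d2:-→d3:-→d4:-→d5:-→d6:-→d7:-→d8:-→d9:-→d10:-→d11:-→d12:-→d13:-→d14:-→d15:-→d16:-→d17:H0  best=H0

== LOOKUPS ==
["H0","H3","H5","H4","H3","H3","H3","H0"]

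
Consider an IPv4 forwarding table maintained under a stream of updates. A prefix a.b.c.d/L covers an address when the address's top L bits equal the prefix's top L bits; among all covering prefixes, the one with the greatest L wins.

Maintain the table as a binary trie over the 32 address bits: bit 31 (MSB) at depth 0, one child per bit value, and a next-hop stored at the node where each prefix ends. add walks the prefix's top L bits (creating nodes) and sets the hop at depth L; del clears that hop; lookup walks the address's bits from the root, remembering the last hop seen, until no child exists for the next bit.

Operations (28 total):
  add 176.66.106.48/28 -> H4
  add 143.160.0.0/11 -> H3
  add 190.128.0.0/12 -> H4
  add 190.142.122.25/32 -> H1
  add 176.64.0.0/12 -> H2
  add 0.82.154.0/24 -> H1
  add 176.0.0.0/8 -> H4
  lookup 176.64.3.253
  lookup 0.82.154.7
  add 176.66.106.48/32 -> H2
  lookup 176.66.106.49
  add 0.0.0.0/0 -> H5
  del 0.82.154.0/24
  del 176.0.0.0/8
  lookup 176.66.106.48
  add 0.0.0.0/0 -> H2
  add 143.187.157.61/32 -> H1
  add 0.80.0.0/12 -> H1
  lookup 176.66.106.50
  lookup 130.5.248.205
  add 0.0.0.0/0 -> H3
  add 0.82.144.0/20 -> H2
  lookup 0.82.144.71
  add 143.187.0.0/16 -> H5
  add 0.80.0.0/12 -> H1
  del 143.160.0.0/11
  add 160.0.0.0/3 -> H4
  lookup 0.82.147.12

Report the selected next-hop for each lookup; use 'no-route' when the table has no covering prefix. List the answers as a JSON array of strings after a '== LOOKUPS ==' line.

Trace:
  add 176.66.106.48/28 -> H4 at depth 28
  add 143.160.0.0/11 -> H3 at depth 11
  add 190.128.0.0/12 -> H4 at depth 12
  add 190.142.122.25/32 -> H1 at depth 32
  add 176.64.0.0/12 -> H2 at depth 12
  add 0.82.154.0/24 -> H1 at depth 24
  add 176.0.0.0/8 -> H4 at depth 8
  ? 176.64.3.253  path d0:-→d1:-→d2:-→d3:-→d4:-→d5:-→d6:-→d7:-→d8:H4→d9:-→d10:-→d11:-→d12:H2→d13:-→d14:-  best=H2
  ? 0.82.154.7  path d0:-→d1:-→d2:-→d3:-→d4:-→d5:-→d6:-→d7:-→d8:-→d9:-→d10:-→d11:-→d12:-→d13:-→d14:-→d15:-→d16:-→d17:-→d18:-→d19:-→d20:-→d21:-→d22:-→d23:-→d24:H1  best=H1
  add 176.66.106.48/32 -> H2 at depth 32
  ? 176.66.106.49  path d0:-→d1:-→d2:-→d3:-→d4:-→d5:-→d6:-→d7:-→d8:H4→d9:-→d10:-→d11:-→d12:H2→d13:-→d14:-→d15:-→d16:-→d17:-→d18:-→d19:-→d20:-→d21:-→d22:-→d23:-→d24:-→d25:-→d26:-→d27:-→d28:H4→d29:-→d30:-→d31:-  best=H4
  add 0.0.0.0/0 -> H5 at depth 0
  - 0.82.154.0/24 clear@24
  - 176.0.0.0/8 clear@8
  ? 176.66.106.48  path d0:H5→d1:-→d2:-→d3:-→d4:-→d5:-→d6:-→d7:-→d8:-→d9:-→d10:-→d11:-→d12:H2→d13:-→d14:-→d15:-→d16:-→d17:-→d18:-→d19:-→d20:-→d21:-→d22:-→d23:-→d24:-→d25:-→d26:-→d27:-→d28:H4→d29:-→d30:-→d31:-→d32:H2  best=H2
  add 0.0.0.0/0 -> H2 at depth 0
  add 143.187.157.61/32 -> H1 at depth 32
  add 0.80.0.0/12 -> H1 at depth 12
  ? 176.66.106.50  path d0:H2→d1:-→d2:-→d3:-→d4:-→d5:-→d6:-→d7:-→d8:-→d9:-→d10:-→d11:-→d12:H2→d13:-→d14:-→d15:-→d16:-→d17:-→d18:-→d19:-→d20:-→d21:-→d22:-→d23:-→d24:-→d25:-→d26:-→d27:-→d28:H4→d29:-→d30:-  best=H4
  ? 130.5.248.205  path d0:H2→d1:-→d2:-→d3:-→d4:-  best=H2
  add 0.0.0.0/0 -> H3 at depth 0
  add 0.82.144.0/20 -> H2 at depth 20
  ? 0.82.144.71  path d0:H3→d1:-→d2:-→d3:-→d4:-→d5:-→d6:-→d7:-→d8:-→d9:-→d10:-→d11:-→d12:H1→d13:-→d14:-→d15:-→d16:-→d17:-→d18:-→d19:-→d20:H2  best=H2
  add 143.187.0.0/16 -> H5 at depth 16
  add 0.80.0.0/12 -> H1 at depth 12
  - 143.160.0.0/11 clear@11
  add 160.0.0.0/3 -> H4 at depth 3
  ? 0.82.147.12  path d0:H3→d1:-→d2:-→d3:-→d4:-→d5:-→d6:-→d7:-→d8:-→d9:-→d10:-→d11:-→d12:H1→d13:-→d14:-→d15:-→d16:-→d17:-→d18:-→d19:-→d20:H2  best=H2

== LOOKUPS ==
["H2","H1","H4","H2","H4","H2","H2","H2"]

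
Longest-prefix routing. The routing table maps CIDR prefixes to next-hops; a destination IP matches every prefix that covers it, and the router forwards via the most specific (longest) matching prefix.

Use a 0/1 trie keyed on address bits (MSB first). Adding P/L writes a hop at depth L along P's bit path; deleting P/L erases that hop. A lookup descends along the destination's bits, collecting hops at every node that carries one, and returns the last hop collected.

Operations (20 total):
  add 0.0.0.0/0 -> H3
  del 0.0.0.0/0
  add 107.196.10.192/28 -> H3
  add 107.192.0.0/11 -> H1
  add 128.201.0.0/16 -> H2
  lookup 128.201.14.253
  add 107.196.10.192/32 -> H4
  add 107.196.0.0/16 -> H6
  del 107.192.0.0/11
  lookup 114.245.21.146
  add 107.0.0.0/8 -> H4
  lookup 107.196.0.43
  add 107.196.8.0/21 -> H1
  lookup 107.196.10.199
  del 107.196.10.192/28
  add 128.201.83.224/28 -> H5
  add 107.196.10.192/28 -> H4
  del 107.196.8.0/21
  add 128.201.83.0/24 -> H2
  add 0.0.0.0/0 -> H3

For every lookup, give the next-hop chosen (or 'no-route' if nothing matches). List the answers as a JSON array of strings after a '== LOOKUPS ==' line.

Apply in order:
  + 0.0.0.0/0 (H3) depth=0
  - 0.0.0.0/0 clear@0
  + 107.196.10.192/28 (H3) depth=28
  + 107.192.0.0/11 (H1) depth=11
  + 128.201.0.0/16 (H2) depth=16
  ? 128.201.14.253  path d0:-→d1:-→d2:-→d3:-→d4:-→d5:-→d6:-→d7:-→d8:-→d9:-→d10:-→d11:-→d12:-→d13:-→d14:-→d15:-→d16:H2  best=H2
  + 107.196.10.192/32 (H4) depth=32
  + 107.196.0.0/16 (H6) depth=16
  - 107.192.0.0/11 clear@11
  ? 114.245.21.146  path d0:-→d1:-→d2:-→d3:-  best=no-route
  + 107.0.0.0/8 (H4) depth=8
  ? 107.196.0.43  path d0:-→d1:-→d2:-→d3:-→d4:-→d5:-→d6:-→d7:-→d8:H4→d9:-→d10:-→d11:-→d12:-→d13:-→d14:-→d15:-→d16:H6→d17:-→d18:-→d19:-→d20:-  best=H6
  + 107.196.8.0/21 (H1) depth=21
  ? 107.196.10.199  path d0:-→d1:-→d2:-→d3:-→d4:-→d5:-→d6:-→d7:-→d8:H4→d9:-→d10:-→d11:-→d12:-→d13:-→d14:-→d15:-→d16:H6→d17:-→d18:-→d19:-→d20:-→d21:H1→d22:-→d23:-→d24:-→d25:-→d26:-→d27:-→d28:H3→d29:-  best=H3
  - 107.196.10.192/28 clear@28
  + 128.201.83.224/28 (H5) depth=28
  + 107.196.10.192/28 (H4) depth=28
  - 107.196.8.0/21 clear@21
  + 128.201.83.0/24 (H2) depth=24
  + 0.0.0.0/0 (H3) depth=0

== LOOKUPS ==
["H2","no-route","H6","H3"]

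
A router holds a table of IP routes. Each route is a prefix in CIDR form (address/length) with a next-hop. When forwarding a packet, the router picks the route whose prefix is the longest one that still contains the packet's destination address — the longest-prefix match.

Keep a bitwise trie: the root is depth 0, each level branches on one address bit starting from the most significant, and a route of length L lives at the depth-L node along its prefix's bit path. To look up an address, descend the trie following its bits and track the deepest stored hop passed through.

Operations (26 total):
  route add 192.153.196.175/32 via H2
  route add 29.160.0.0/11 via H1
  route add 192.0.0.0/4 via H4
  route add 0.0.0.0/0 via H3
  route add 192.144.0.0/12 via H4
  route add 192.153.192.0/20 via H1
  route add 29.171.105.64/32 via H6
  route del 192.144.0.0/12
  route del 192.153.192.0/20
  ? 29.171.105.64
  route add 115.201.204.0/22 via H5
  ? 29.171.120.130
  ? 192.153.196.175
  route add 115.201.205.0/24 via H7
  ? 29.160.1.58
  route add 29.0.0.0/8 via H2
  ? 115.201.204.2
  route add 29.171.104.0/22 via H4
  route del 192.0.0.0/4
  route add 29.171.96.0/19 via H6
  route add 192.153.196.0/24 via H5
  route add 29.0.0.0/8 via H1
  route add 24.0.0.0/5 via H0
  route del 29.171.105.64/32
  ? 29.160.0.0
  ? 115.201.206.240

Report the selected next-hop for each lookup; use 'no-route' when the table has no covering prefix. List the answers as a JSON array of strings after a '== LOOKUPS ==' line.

Process each operation:
  add 192.153.196.175/32 -> H2 at depth 32
  add 29.160.0.0/11 -> H1 at depth 11
  add 192.0.0.0/4 -> H4 at depth 4
  add 0.0.0.0/0 -> H3 at depth 0
  add 192.144.0.0/12 -> H4 at depth 12
  add 192.153.192.0/20 -> H1 at depth 20
  add 29.171.105.64/32 -> H6 at depth 32
  - 192.144.0.0/12 clear@12
  - 192.153.192.0/20 clear@20
  Q 29.171.105.64: descend 00011101101010110110100101000000 ; hops seen [H3,H1,H6] ; pick H6
  add 115.201.204.0/22 -> H5 at depth 22
  Q 29.171.120.130: descend 0001110110101011011 ; hops seen [H3,H1] ; pick H1
  Q 192.153.196.175: descend 11000000100110011100010010101111 ; hops seen [H3,H4,H2] ; pick H2
  add 115.201.205.0/24 -> H7 at depth 24
  Q 29.160.1.58: descend 000111011010 ; hops seen [H3,H1] ; pick H1
  add 29.0.0.0/8 -> H2 at depth 8
  Q 115.201.204.2: descend 01110011110010011100110 ; hops seen [H3,H5] ; pick H5
  add 29.171.104.0/22 -> H4 at depth 22
  - 192.0.0.0/4 clear@4
  add 29.171.96.0/19 -> H6 at depth 19
  add 192.153.196.0/24 -> H5 at depth 24
  add 29.0.0.0/8 -> H1 at depth 8
  add 24.0.0.0/5 -> H0 at depth 5
  - 29.171.105.64/32 clear@32
  Q 29.160.0.0: descend 000111011010 ; hops seen [H3,H0,H1,H1] ; pick H1
  Q 115.201.206.240: descend 0111001111001001110011 ; hops seen [H3,H5] ; pick H5

== LOOKUPS ==
["H6","H1","H2","H1","H5","H1","H5"]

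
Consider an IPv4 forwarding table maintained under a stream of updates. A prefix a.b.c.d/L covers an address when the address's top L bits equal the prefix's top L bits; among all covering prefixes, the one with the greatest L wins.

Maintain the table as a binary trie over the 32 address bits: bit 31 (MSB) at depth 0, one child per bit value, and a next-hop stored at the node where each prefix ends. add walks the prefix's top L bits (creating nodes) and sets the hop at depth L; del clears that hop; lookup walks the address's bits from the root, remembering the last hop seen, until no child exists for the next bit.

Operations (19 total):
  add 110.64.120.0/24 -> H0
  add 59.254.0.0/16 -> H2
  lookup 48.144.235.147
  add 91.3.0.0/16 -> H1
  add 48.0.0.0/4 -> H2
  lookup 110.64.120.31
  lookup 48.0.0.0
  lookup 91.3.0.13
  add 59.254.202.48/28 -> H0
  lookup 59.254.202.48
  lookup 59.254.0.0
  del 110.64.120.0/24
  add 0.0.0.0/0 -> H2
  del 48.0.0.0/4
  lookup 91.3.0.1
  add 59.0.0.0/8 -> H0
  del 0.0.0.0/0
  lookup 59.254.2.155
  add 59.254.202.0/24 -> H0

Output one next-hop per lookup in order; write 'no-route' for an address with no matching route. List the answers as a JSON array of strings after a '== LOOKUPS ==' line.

Trace:
  add 110.64.120.0/24 -> H0 at depth 24
  add 59.254.0.0/16 -> H2 at depth 16
  lookup 48.144.235.147: bits 0011 walk d0:-→d1:-→d2:-→d3:-→d4:- -> no-route
  add 91.3.0.0/16 -> H1 at depth 16
  add 48.0.0.0/4 -> H2 at depth 4
  lookup 110.64.120.31: bits 011011100100000001111000 walk d0:-→d1:-→d2:-→d3:-→d4:-→d5:-→d6:-→d7:-→d8:-→d9:-→d10:-→d11:-→d12:-→d13:-→d14:-→d15:-→d16:-→d17:-→d18:-→d19:-→d20:-→d21:-→d22:-→d23:-→d24:H0 -> H0
  lookup 48.0.0.0: bits 0011 walk d0:-→d1:-→d2:-→d3:-→d4:H2 -> H2
  lookup 91.3.0.13: bits 0101101100000011 walk d0:-→d1:-→d2:-→d3:-→d4:-→d5:-→d6:-→d7:-→d8:-→d9:-→d10:-→d11:-→d12:-→d13:-→d14:-→d15:-→d16:H1 -> H1
  add 59.254.202.48/28 -> H0 at depth 28
  lookup 59.254.202.48: bits 0011101111111110110010100011 walk d0:-→d1:-→d2:-→d3:-→d4:H2→d5:-→d6:-→d7:-→d8:-→d9:-→d10:-→d11:-→d12:-→d13:-→d14:-→d15:-→d16:H2→d17:-→d18:-→d19:-→d20:-→d21:-→d22:-→d23:-→d24:-→d25:-→d26:-→d27:-→d28:H0 -> H0
  lookup 59.254.0.0: bits 0011101111111110 walk d0:-→d1:-→d2:-→d3:-→d4:H2→d5:-→d6:-→d7:-→d8:-→d9:-→d10:-→d11:-→d12:-→d13:-→d14:-→d15:-→d16:H2 -> H2
  - 110.64.120.0/24 clear@24
  add 0.0.0.0/0 -> H2 at depth 0
  - 48.0.0.0/4 clear@4
  lookup 91.3.0.1: bits 0101101100000011 walk d0:H2→d1:-→d2:-→d3:-→d4:-→d5:-→d6:-→d7:-→d8:-→d9:-→d10:-→d11:-→d12:-→d13:-→d14:-→d15:-→d16:H1 -> H1
  add 59.0.0.0/8 -> H0 at depth 8
  - 0.0.0.0/0 clear@0
  lookup 59.254.2.155: bits 0011101111111110 walk d0:-→d1:-→d2:-→d3:-→d4:-→d5:-→d6:-→d7:-→d8:H0→d9:-→d10:-→d11:-→d12:-→d13:-→d14:-→d15:-→d16:H2 -> H2
  add 59.254.202.0/24 -> H0 at depth 24

== LOOKUPS ==
["no-route","H0","H2","H1","H0","H2","H1","H2"]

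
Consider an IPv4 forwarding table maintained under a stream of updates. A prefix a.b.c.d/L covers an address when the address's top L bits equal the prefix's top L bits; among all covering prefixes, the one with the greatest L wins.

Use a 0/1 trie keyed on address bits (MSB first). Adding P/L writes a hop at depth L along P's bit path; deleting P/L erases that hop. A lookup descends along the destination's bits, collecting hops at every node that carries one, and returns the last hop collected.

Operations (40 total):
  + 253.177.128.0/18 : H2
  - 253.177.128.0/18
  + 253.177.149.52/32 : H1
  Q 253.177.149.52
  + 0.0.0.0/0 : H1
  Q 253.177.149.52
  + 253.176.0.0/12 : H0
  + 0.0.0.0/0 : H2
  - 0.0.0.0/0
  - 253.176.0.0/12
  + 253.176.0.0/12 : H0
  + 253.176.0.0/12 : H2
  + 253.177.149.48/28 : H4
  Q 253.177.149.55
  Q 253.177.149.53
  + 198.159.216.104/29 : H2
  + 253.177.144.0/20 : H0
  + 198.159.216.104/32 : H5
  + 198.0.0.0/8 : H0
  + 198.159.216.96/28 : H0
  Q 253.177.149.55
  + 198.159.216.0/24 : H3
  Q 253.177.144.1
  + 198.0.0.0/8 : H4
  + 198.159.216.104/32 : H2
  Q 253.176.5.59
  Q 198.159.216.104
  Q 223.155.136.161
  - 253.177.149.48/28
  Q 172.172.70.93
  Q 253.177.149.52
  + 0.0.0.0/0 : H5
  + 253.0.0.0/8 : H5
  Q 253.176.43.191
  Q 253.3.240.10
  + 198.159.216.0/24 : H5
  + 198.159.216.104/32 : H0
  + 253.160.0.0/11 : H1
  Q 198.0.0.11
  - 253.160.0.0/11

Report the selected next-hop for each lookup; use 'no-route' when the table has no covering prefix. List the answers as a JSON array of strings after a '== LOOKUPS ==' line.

Process each operation:
  add 253.177.128.0/18 -> H2 at depth 18
  - 253.177.128.0/18 clear@18
  add 253.177.149.52/32 -> H1 at depth 32
  lookup 253.177.149.52: bits 11111101101100011001010100110100 walk d0:-→d1:-→d2:-→d3:-→d4:-→d5:-→d6:-→d7:-→d8:-→d9:-→d10:-→d11:-→d12:-→d13:-→d14:-→d15:-→d16:-→d17:-→d18:-→d19:-→d20:-→d21:-→d22:-→d23:-→d24:-→d25:-→d26:-→d27:-→d28:-→d29:-→d30:-→d31:-→d32:H1 -> H1
  add 0.0.0.0/0 -> H1 at depth 0
  lookup 253.177.149.52: bits 11111101101100011001010100110100 walk d0:H1→d1:-→d2:-→d3:-→d4:-→d5:-→d6:-→d7:-→d8:-→d9:-→d10:-→d11:-→d12:-→d13:-→d14:-→d15:-→d16:-→d17:-→d18:-→d19:-→d20:-→d21:-→d22:-→d23:-→d24:-→d25:-→d26:-→d27:-→d28:-→d29:-→d30:-→d31:-→d32:H1 -> H1
  add 253.176.0.0/12 -> H0 at depth 12
  add 0.0.0.0/0 -> H2 at depth 0
  - 0.0.0.0/0 clear@0
  - 253.176.0.0/12 clear@12
  add 253.176.0.0/12 -> H0 at depth 12
  add 253.176.0.0/12 -> H2 at depth 12
  add 253.177.149.48/28 -> H4 at depth 28
  lookup 253.177.149.55: bits 111111011011000110010101001101 walk d0:-→d1:-→d2:-→d3:-→d4:-→d5:-→d6:-→d7:-→d8:-→d9:-→d10:-→d11:-→d12:H2→d13:-→d14:-→d15:-→d16:-→d17:-→d18:-→d19:-→d20:-→d21:-→d22:-→d23:-→d24:-→d25:-→d26:-→d27:-→d28:H4→d29:-→d30:- -> H4
  lookup 253.177.149.53: bits 1111110110110001100101010011010 walk d0:-→d1:-→d2:-→d3:-→d4:-→d5:-→d6:-→d7:-→d8:-→d9:-→d10:-→d11:-→d12:H2→d13:-→d14:-→d15:-→d16:-→d17:-→d18:-→d19:-→d20:-→d21:-→d22:-→d23:-→d24:-→d25:-→d26:-→d27:-→d28:H4→d29:-→d30:-→d31:- -> H4
  add 198.159.216.104/29 -> H2 at depth 29
  add 253.177.144.0/20 -> H0 at depth 20
  add 198.159.216.104/32 -> H5 at depth 32
  add 198.0.0.0/8 -> H0 at depth 8
  add 198.159.216.96/28 -> H0 at depth 28
  lookup 253.177.149.55: bits 111111011011000110010101001101 walk d0:-→d1:-→d2:-→d3:-→d4:-→d5:-→d6:-→d7:-→d8:-→d9:-→d10:-→d11:-→d12:H2→d13:-→d14:-→d15:-→d16:-→d17:-→d18:-→d19:-→d20:H0→d21:-→d22:-→d23:-→d24:-→d25:-→d26:-→d27:-→d28:H4→d29:-→d30:- -> H4
  add 198.159.216.0/24 -> H3 at depth 24
  lookup 253.177.144.1: bits 111111011011000110010 walk d0:-→d1:-→d2:-→d3:-→d4:-→d5:-→d6:-→d7:-→d8:-→d9:-→d10:-→d11:-→d12:H2→d13:-→d14:-→d15:-→d16:-→d17:-→d18:-→d19:-→d20:H0→d21:- -> H0
  add 198.0.0.0/8 -> H4 at depth 8
  add 198.159.216.104/32 -> H2 at depth 32
  lookup 253.176.5.59: bits 111111011011000 walk d0:-→d1:-→d2:-→d3:-→d4:-→d5:-→d6:-→d7:-→d8:-→d9:-→d10:-→d11:-→d12:H2→d13:-→d14:-→d15:- -> H2
  lookup 198.159.216.104: bits 11000110100111111101100001101000 walk d0:-→d1:-→d2:-→d3:-→d4:-→d5:-→d6:-→d7:-→d8:H4→d9:-→d10:-→d11:-→d12:-→d13:-→d14:-→d15:-→d16:-→d17:-→d18:-→d19:-→d20:-→d21:-→d22:-→d23:-→d24:H3→d25:-→d26:-→d27:-→d28:H0→d29:H2→d30:-→d31:-→d32:H2 -> H2
  lookup 223.155.136.161: bits 110 walk d0:-→d1:-→d2:-→d3:- -> no-route
  - 253.177.149.48/28 clear@28
  lookup 172.172.70.93: bits 1 walk d0:-→d1:- -> no-route
  lookup 253.177.149.52: bits 11111101101100011001010100110100 walk d0:-→d1:-→d2:-→d3:-→d4:-→d5:-→d6:-→d7:-→d8:-→d9:-→d10:-→d11:-→d12:H2→d13:-→d14:-→d15:-→d16:-→d17:-→d18:-→d19:-→d20:H0→d21:-→d22:-→d23:-→d24:-→d25:-→d26:-→d27:-→d28:-→d29:-→d30:-→d31:-→d32:H1 -> H1
  add 0.0.0.0/0 -> H5 at depth 0
  add 253.0.0.0/8 -> H5 at depth 8
  lookup 253.176.43.191: bits 111111011011000 walk d0:H5→d1:-→d2:-→d3:-→d4:-→d5:-→d6:-→d7:-→d8:H5→d9:-→d10:-→d11:-→d12:H2→d13:-→d14:-→d15:- -> H2
  lookup 253.3.240.10: bits 11111101 walk d0:H5→d1:-→d2:-→d3:-→d4:-→d5:-→d6:-→d7:-→d8:H5 -> H5
  add 198.159.216.0/24 -> H5 at depth 24
  add 198.159.216.104/32 -> H0 at depth 32
  add 253.160.0.0/11 -> H1 at depth 11
  lookup 198.0.0.11: bits 11000110 walk d0:H5→d1:-→d2:-→d3:-→d4:-→d5:-→d6:-→d7:-→d8:H4 -> H4
  - 253.160.0.0/11 clear@11

== LOOKUPS ==
["H1","H1","H4","H4","H4","H0","H2","H2","no-route","no-route","H1","H2","H5","H4"]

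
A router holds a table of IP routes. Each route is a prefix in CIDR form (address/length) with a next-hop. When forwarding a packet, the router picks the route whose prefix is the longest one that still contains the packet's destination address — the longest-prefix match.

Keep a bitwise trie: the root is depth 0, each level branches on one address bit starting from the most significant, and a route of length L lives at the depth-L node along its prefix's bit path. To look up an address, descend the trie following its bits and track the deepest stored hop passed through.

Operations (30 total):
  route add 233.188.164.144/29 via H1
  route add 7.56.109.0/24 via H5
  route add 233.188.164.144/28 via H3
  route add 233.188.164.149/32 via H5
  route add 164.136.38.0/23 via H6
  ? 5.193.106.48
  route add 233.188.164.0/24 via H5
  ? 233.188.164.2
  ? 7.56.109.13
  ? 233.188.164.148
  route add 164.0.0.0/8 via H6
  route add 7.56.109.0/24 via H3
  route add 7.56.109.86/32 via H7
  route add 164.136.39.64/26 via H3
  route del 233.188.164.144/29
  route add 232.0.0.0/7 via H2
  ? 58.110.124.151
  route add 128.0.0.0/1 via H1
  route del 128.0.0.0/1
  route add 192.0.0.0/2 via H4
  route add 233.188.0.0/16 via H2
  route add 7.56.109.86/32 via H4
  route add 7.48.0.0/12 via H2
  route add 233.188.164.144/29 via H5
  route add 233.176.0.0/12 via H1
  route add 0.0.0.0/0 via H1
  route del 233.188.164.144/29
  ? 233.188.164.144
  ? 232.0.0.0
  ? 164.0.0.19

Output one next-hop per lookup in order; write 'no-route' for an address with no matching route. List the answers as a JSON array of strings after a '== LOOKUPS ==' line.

Trace:
  add 233.188.164.144/29 -> H1 at depth 29
  add 7.56.109.0/24 -> H5 at depth 24
  add 233.188.164.144/28 -> H3 at depth 28
  add 233.188.164.149/32 -> H5 at depth 32
  add 164.136.38.0/23 -> H6 at depth 23
  Q 5.193.106.48: descend 000001 ; hops seen [∅] ; pick no-route
  add 233.188.164.0/24 -> H5 at depth 24
  Q 233.188.164.2: descend 111010011011110010100100 ; hops seen [H5] ; pick H5
  Q 7.56.109.13: descend 000001110011100001101101 ; hops seen [H5] ; pick H5
  Q 233.188.164.148: descend 1110100110111100101001001001010 ; hops seen [H5,H3,H1] ; pick H1
  add 164.0.0.0/8 -> H6 at depth 8
  add 7.56.109.0/24 -> H3 at depth 24
  add 7.56.109.86/32 -> H7 at depth 32
  add 164.136.39.64/26 -> H3 at depth 26
  - 233.188.164.144/29 clear@29
  add 232.0.0.0/7 -> H2 at depth 7
  Q 58.110.124.151: descend 00 ; hops seen [∅] ; pick no-route
  add 128.0.0.0/1 -> H1 at depth 1
  - 128.0.0.0/1 clear@1
  add 192.0.0.0/2 -> H4 at depth 2
  add 233.188.0.0/16 -> H2 at depth 16
  add 7.56.109.86/32 -> H4 at depth 32
  add 7.48.0.0/12 -> H2 at depth 12
  add 233.188.164.144/29 -> H5 at depth 29
  add 233.176.0.0/12 -> H1 at depth 12
  add 0.0.0.0/0 -> H1 at depth 0
  - 233.188.164.144/29 clear@29
  Q 233.188.164.144: descend 11101001101111001010010010010 ; hops seen [H1,H4,H2,H1,H2,H5,H3] ; pick H3
  Q 232.0.0.0: descend 1110100 ; hops seen [H1,H4,H2] ; pick H2
  Q 164.0.0.19: descend 10100100 ; hops seen [H1,H6] ; pick H6

== LOOKUPS ==
["no-route","H5","H5","H1","no-route","H3","H2","H6"]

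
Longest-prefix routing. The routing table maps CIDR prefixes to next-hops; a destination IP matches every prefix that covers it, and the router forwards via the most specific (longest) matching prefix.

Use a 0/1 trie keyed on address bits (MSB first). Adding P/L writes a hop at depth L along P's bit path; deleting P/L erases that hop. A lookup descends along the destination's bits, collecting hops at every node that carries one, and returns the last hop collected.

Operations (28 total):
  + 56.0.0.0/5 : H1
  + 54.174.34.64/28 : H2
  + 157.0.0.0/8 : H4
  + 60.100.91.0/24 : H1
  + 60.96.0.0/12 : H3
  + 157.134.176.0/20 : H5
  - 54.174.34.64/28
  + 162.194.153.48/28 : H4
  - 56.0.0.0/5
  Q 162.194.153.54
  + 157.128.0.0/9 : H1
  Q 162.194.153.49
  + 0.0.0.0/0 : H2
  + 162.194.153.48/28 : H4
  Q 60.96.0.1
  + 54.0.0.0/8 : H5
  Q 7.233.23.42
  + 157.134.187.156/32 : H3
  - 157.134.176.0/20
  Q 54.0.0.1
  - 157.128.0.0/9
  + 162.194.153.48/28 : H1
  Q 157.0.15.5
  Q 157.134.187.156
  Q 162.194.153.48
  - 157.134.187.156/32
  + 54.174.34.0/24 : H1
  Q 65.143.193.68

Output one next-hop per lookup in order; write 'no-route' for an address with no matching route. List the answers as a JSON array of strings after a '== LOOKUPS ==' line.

Trace:
  add 56.0.0.0/5 -> H1 at depth 5
  add 54.174.34.64/28 -> H2 at depth 28
  add 157.0.0.0/8 -> H4 at depth 8
  add 60.100.91.0/24 -> H1 at depth 24
  add 60.96.0.0/12 -> H3 at depth 12
  add 157.134.176.0/20 -> H5 at depth 20
  del 54.174.34.64/28 (clear depth 28)
  add 162.194.153.48/28 -> H4 at depth 28
  del 56.0.0.0/5 (clear depth 5)
  Q 162.194.153.54: descend 1010001011000010100110010011 ; hops seen [H4] ; pick H4
  add 157.128.0.0/9 -> H1 at depth 9
  Q 162.194.153.49: descend 1010001011000010100110010011 ; hops seen [H4] ; pick H4
  add 0.0.0.0/0 -> H2 at depth 0
  add 162.194.153.48/28 -> H4 at depth 28
  Q 60.96.0.1: descend 0011110001100 ; hops seen [H2,H3] ; pick H3
  add 54.0.0.0/8 -> H5 at depth 8
  Q 7.233.23.42: descend 00 ; hops seen [H2] ; pick H2
  add 157.134.187.156/32 -> H3 at depth 32
  del 157.134.176.0/20 (clear depth 20)
  Q 54.0.0.1: descend 00110110 ; hops seen [H2,H5] ; pick H5
  del 157.128.0.0/9 (clear depth 9)
  add 162.194.153.48/28 -> H1 at depth 28
  Q 157.0.15.5: descend 10011101 ; hops seen [H2,H4] ; pick H4
  Q 157.134.187.156: descend 10011101100001101011101110011100 ; hops seen [H2,H4,H3] ; pick H3
  Q 162.194.153.48: descend 1010001011000010100110010011 ; hops seen [H2,H1] ; pick H1
  del 157.134.187.156/32 (clear depth 32)
  add 54.174.34.0/24 -> H1 at depth 24
  Q 65.143.193.68: descend 0 ; hops seen [H2] ; pick H2

== LOOKUPS ==
["H4","H4","H3","H2","H5","H4","H3","H1","H2"]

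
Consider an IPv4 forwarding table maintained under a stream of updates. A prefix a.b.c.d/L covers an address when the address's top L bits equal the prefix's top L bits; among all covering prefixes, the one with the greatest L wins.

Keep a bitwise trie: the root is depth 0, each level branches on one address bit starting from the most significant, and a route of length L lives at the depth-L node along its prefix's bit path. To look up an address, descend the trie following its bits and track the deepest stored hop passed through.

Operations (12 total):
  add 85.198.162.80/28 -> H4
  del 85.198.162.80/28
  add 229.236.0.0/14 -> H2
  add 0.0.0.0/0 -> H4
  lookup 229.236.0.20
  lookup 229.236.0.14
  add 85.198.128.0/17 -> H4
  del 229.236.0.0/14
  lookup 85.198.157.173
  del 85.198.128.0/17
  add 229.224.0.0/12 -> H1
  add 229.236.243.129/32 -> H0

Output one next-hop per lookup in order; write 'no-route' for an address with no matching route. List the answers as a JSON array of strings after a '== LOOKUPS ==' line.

Process each operation:
  + 85.198.162.80/28 (H4) depth=28
  - 85.198.162.80/28 clear@28
  + 229.236.0.0/14 (H2) depth=14
  + 0.0.0.0/0 (H4) depth=0
  Q 229.236.0.20: descend 11100101111011 ; hops seen [H4,H2] ; pick H2
  Q 229.236.0.14: descend 11100101111011 ; hops seen [H4,H2] ; pick H2
  + 85.198.128.0/17 (H4) depth=17
  - 229.236.0.0/14 clear@14
  Q 85.198.157.173: descend 010101011100011010 ; hops seen [H4,H4] ; pick H4
  - 85.198.128.0/17 clear@17
  + 229.224.0.0/12 (H1) depth=12
  + 229.236.243.129/32 (H0) depth=32

== LOOKUPS ==
["H2","H2","H4"]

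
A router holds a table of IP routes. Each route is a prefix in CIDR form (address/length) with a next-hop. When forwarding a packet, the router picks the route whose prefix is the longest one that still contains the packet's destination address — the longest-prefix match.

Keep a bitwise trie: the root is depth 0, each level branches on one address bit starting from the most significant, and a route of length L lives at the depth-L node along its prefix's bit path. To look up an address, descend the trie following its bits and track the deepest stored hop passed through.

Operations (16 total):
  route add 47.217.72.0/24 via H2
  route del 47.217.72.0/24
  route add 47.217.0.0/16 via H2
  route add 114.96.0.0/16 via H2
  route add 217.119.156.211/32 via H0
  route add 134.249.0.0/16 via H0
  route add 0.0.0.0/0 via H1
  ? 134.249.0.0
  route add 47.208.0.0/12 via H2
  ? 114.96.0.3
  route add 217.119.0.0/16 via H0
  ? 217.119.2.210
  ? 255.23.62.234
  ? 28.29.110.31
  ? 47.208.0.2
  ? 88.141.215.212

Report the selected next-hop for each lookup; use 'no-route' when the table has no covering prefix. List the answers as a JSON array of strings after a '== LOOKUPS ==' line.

Apply in order:
  add 47.217.72.0/24 -> H2 at depth 24
  - 47.217.72.0/24 clear@24
  add 47.217.0.0/16 -> H2 at depth 16
  add 114.96.0.0/16 -> H2 at depth 16
  add 217.119.156.211/32 -> H0 at depth 32
  add 134.249.0.0/16 -> H0 at depth 16
  add 0.0.0.0/0 -> H1 at depth 0
  Q 134.249.0.0: descend 1000011011111001 ; hops seen [H1,H0] ; pick H0
  add 47.208.0.0/12 -> H2 at depth 12
  Q 114.96.0.3: descend 0111001001100000 ; hops seen [H1,H2] ; pick H2
  add 217.119.0.0/16 -> H0 at depth 16
  Q 217.119.2.210: descend 1101100101110111 ; hops seen [H1,H0] ; pick H0
  Q 255.23.62.234: descend 11 ; hops seen [H1] ; pick H1
  Q 28.29.110.31: descend 00 ; hops seen [H1] ; pick H1
  Q 47.208.0.2: descend 001011111101 ; hops seen [H1,H2] ; pick H2
  Q 88.141.215.212: descend 01 ; hops seen [H1] ; pick H1

== LOOKUPS ==
["H0","H2","H0","H1","H1","H2","H1"]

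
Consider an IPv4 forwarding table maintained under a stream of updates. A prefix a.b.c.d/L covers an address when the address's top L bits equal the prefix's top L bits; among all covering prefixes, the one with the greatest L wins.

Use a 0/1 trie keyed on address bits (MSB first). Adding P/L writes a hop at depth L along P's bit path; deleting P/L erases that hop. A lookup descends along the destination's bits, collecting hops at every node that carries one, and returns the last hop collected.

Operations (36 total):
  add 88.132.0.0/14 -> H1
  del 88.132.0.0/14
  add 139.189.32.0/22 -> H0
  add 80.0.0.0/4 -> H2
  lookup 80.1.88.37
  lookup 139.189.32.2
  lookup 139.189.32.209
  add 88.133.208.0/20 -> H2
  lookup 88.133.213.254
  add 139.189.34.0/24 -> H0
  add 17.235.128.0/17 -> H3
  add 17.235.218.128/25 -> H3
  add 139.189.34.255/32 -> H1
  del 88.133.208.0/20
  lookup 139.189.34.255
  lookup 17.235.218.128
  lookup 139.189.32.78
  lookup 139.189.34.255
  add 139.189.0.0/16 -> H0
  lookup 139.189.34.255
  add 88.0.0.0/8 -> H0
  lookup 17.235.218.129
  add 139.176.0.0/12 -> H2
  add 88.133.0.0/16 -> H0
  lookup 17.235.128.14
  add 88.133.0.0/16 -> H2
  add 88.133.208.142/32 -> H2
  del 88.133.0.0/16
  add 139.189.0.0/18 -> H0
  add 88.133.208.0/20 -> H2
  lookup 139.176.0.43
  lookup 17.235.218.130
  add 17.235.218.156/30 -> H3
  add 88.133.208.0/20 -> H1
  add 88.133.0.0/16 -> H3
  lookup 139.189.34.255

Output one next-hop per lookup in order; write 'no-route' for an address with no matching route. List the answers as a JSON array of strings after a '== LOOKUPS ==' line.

Process each operation:
  add 88.132.0.0/14 -> H1 at depth 14
  del 88.132.0.0/14 (clear depth 14)
  add 139.189.32.0/22 -> H0 at depth 22
  add 80.0.0.0/4 -> H2 at depth 4
  ? 80.1.88.37  path d0:-→d1:-→d2:-→d3:-→d4:H2  best=H2
  ? 139.189.32.2  path d0:-→d1:-→d2:-→d3:-→d4:-→d5:-→d6:-→d7:-→d8:-→d9:-→d10:-→d11:-→d12:-→d13:-→d14:-→d15:-→d16:-→d17:-→d18:-→d19:-→d20:-→d21:-→d22:H0  best=H0
  ? 139.189.32.209  path d0:-→d1:-→d2:-→d3:-→d4:-→d5:-→d6:-→d7:-→d8:-→d9:-→d10:-→d11:-→d12:-→d13:-→d14:-→d15:-→d16:-→d17:-→d18:-→d19:-→d20:-→d21:-→d22:H0  best=H0
  add 88.133.208.0/20 -> H2 at depth 20
  ? 88.133.213.254  path d0:-→d1:-→d2:-→d3:-→d4:H2→d5:-→d6:-→d7:-→d8:-→d9:-→d10:-→d11:-→d12:-→d13:-→d14:-→d15:-→d16:-→d17:-→d18:-→d19:-→d20:H2  best=H2
  add 139.189.34.0/24 -> H0 at depth 24
  add 17.235.128.0/17 -> H3 at depth 17
  add 17.235.218.128/25 -> H3 at depth 25
  add 139.189.34.255/32 -> H1 at depth 32
  del 88.133.208.0/20 (clear depth 20)
  ? 139.189.34.255  path d0:-→d1:-→d2:-→d3:-→d4:-→d5:-→d6:-→d7:-→d8:-→d9:-→d10:-→d11:-→d12:-→d13:-→d14:-→d15:-→d16:-→d17:-→d18:-→d19:-→d20:-→d21:-→d22:H0→d23:-→d24:H0→d25:-→d26:-→d27:-→d28:-→d29:-→d30:-→d31:-→d32:H1  best=H1
  ? 17.235.218.128  path d0:-→d1:-→d2:-→d3:-→d4:-→d5:-→d6:-→d7:-→d8:-→d9:-→d10:-→d11:-→d12:-→d13:-→d14:-→d15:-→d16:-→d17:H3→d18:-→d19:-→d20:-→d21:-→d22:-→d23:-→d24:-→d25:H3  best=H3
  ? 139.189.32.78  path d0:-→d1:-→d2:-→d3:-→d4:-→d5:-→d6:-→d7:-→d8:-→d9:-→d10:-→d11:-→d12:-→d13:-→d14:-→d15:-→d16:-→d17:-→d18:-→d19:-→d20:-→d21:-→d22:H0  best=H0
  ? 139.189.34.255  path d0:-→d1:-→d2:-→d3:-→d4:-→d5:-→d6:-→d7:-→d8:-→d9:-→d10:-→d11:-→d12:-→d13:-→d14:-→d15:-→d16:-→d17:-→d18:-→d19:-→d20:-→d21:-→d22:H0→d23:-→d24:H0→d25:-→d26:-→d27:-→d28:-→d29:-→d30:-→d31:-→d32:H1  best=H1
  add 139.189.0.0/16 -> H0 at depth 16
  ? 139.189.34.255  path d0:-→d1:-→d2:-→d3:-→d4:-→d5:-→d6:-→d7:-→d8:-→d9:-→d10:-→d11:-→d12:-→d13:-→d14:-→d15:-→d16:H0→d17:-→d18:-→d19:-→d20:-→d21:-→d22:H0→d23:-→d24:H0→d25:-→d26:-→d27:-→d28:-→d29:-→d30:-→d31:-→d32:H1  best=H1
  add 88.0.0.0/8 -> H0 at depth 8
  ? 17.235.218.129  path d0:-→d1:-→d2:-→d3:-→d4:-→d5:-→d6:-→d7:-→d8:-→d9:-→d10:-→d11:-→d12:-→d13:-→d14:-→d15:-→d16:-→d17:H3→d18:-→d19:-→d20:-→d21:-→d22:-→d23:-→d24:-→d25:H3  best=H3
  add 139.176.0.0/12 -> H2 at depth 12
  add 88.133.0.0/16 -> H0 at depth 16
  ? 17.235.128.14  path d0:-→d1:-→d2:-→d3:-→d4:-→d5:-→d6:-→d7:-→d8:-→d9:-→d10:-→d11:-→d12:-→d13:-→d14:-→d15:-→d16:-→d17:H3  best=H3
  add 88.133.0.0/16 -> H2 at depth 16
  add 88.133.208.142/32 -> H2 at depth 32
  del 88.133.0.0/16 (clear depth 16)
  add 139.189.0.0/18 -> H0 at depth 18
  add 88.133.208.0/20 -> H2 at depth 20
  ? 139.176.0.43  path d0:-→d1:-→d2:-→d3:-→d4:-→d5:-→d6:-→d7:-→d8:-→d9:-→d10:-→d11:-→d12:H2  best=H2
  ? 17.235.218.130  path d0:-→d1:-→d2:-→d3:-→d4:-→d5:-→d6:-→d7:-→d8:-→d9:-→d10:-→d11:-→d12:-→d13:-→d14:-→d15:-→d16:-→d17:H3→d18:-→d19:-→d20:-→d21:-→d22:-→d23:-→d24:-→d25:H3  best=H3
  add 17.235.218.156/30 -> H3 at depth 30
  add 88.133.208.0/20 -> H1 at depth 20
  add 88.133.0.0/16 -> H3 at depth 16
  ? 139.189.34.255  path d0:-→d1:-→d2:-→d3:-→d4:-→d5:-→d6:-→d7:-→d8:-→d9:-→d10:-→d11:-→d12:H2→d13:-→d14:-→d15:-→d16:H0→d17:-→d18:H0→d19:-→d20:-→d21:-→d22:H0→d23:-→d24:H0→d25:-→d26:-→d27:-→d28:-→d29:-→d30:-→d31:-→d32:H1  best=H1

== LOOKUPS ==
["H2","H0","H0","H2","H1","H3","H0","H1","H1","H3","H3","H2","H3","H1"]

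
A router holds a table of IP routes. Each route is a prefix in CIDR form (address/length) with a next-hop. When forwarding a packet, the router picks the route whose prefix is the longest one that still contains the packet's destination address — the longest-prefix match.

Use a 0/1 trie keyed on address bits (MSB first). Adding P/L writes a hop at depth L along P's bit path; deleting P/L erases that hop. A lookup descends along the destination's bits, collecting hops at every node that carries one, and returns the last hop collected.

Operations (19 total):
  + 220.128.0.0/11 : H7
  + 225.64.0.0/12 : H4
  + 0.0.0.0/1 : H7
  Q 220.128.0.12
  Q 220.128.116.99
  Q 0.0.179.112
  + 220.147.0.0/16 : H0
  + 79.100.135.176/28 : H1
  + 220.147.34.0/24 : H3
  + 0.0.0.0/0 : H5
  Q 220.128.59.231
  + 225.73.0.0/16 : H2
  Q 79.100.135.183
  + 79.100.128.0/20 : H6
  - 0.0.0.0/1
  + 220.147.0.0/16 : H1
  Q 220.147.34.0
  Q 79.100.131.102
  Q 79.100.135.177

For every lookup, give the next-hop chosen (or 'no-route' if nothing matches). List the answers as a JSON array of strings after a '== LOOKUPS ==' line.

Trace:
  add 220.128.0.0/11 -> H7 at depth 11
  add 225.64.0.0/12 -> H4 at depth 12
  add 0.0.0.0/1 -> H7 at depth 1
  ? 220.128.0.12  path d0:-→d1:-→d2:-→d3:-→d4:-→d5:-→d6:-→d7:-→d8:-→d9:-→d10:-→d11:H7  best=H7
  ? 220.128.116.99  path d0:-→d1:-→d2:-→d3:-→d4:-→d5:-→d6:-→d7:-→d8:-→d9:-→d10:-→d11:H7  best=H7
  ? 0.0.179.112  path d0:-→d1:H7  best=H7
  add 220.147.0.0/16 -> H0 at depth 16
  add 79.100.135.176/28 -> H1 at depth 28
  add 220.147.34.0/24 -> H3 at depth 24
  add 0.0.0.0/0 -> H5 at depth 0
  ? 220.128.59.231  path d0:H5→d1:-→d2:-→d3:-→d4:-→d5:-→d6:-→d7:-→d8:-→d9:-→d10:-→d11:H7  best=H7
  add 225.73.0.0/16 -> H2 at depth 16
  ? 79.100.135.183  path d0:H5→d1:H7→d2:-→d3:-→d4:-→d5:-→d6:-→d7:-→d8:-→d9:-→d10:-→d11:-→d12:-→d13:-→d14:-→d15:-→d16:-→d17:-→d18:-→d19:-→d20:-→d21:-→d22:-→d23:-→d24:-→d25:-→d26:-→d27:-→d28:H1  best=H1
  add 79.100.128.0/20 -> H6 at depth 20
  del 0.0.0.0/1 (clear depth 1)
  add 220.147.0.0/16 -> H1 at depth 16
  ? 220.147.34.0  path d0:H5→d1:-→d2:-→d3:-→d4:-→d5:-→d6:-→d7:-→d8:-→d9:-→d10:-→d11:H7→d12:-→d13:-→d14:-→d15:-→d16:H1→d17:-→d18:-→d19:-→d20:-→d21:-→d22:-→d23:-→d24:H3  best=H3
  ? 79.100.131.102  path d0:H5→d1:-→d2:-→d3:-→d4:-→d5:-→d6:-→d7:-→d8:-→d9:-→d10:-→d11:-→d12:-→d13:-→d14:-→d15:-→d16:-→d17:-→d18:-→d19:-→d20:H6→d21:-  best=H6
  ? 79.100.135.177  path d0:H5→d1:-→d2:-→d3:-→d4:-→d5:-→d6:-→d7:-→d8:-→d9:-→d10:-→d11:-→d12:-→d13:-→d14:-→d15:-→d16:-→d17:-→d18:-→d19:-→d20:H6→d21:-→d22:-→d23:-→d24:-→d25:-→d26:-→d27:-→d28:H1  best=H1

== LOOKUPS ==
["H7","H7","H7","H7","H1","H3","H6","H1"]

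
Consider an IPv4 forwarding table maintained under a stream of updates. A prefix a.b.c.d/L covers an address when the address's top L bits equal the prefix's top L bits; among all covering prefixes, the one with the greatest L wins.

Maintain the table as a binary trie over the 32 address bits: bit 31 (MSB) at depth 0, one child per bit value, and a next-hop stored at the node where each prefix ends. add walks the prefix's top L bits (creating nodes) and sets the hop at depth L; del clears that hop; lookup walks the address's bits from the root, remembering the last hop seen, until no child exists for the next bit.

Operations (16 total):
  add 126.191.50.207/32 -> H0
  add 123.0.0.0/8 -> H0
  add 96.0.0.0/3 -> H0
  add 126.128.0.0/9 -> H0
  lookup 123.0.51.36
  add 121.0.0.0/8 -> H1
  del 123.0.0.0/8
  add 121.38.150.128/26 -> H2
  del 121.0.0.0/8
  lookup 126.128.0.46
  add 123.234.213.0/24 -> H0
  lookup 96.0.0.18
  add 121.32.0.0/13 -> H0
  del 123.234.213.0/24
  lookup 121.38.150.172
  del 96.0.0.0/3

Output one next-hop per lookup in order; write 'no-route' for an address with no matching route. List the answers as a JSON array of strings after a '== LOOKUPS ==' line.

Process each operation:
  add 126.191.50.207/32 -> H0 at depth 32
  add 123.0.0.0/8 -> H0 at depth 8
  add 96.0.0.0/3 -> H0 at depth 3
  add 126.128.0.0/9 -> H0 at depth 9
  Q 123.0.51.36: descend 01111011 ; hops seen [H0,H0] ; pick H0
  add 121.0.0.0/8 -> H1 at depth 8
  del 123.0.0.0/8 (clear depth 8)
  add 121.38.150.128/26 -> H2 at depth 26
  del 121.0.0.0/8 (clear depth 8)
  Q 126.128.0.46: descend 0111111010 ; hops seen [H0,H0] ; pick H0
  add 123.234.213.0/24 -> H0 at depth 24
  Q 96.0.0.18: descend 011 ; hops seen [H0] ; pick H0
  add 121.32.0.0/13 -> H0 at depth 13
  del 123.234.213.0/24 (clear depth 24)
  Q 121.38.150.172: descend 01111001001001101001011010 ; hops seen [H0,H0,H2] ; pick H2
  del 96.0.0.0/3 (clear depth 3)

== LOOKUPS ==
["H0","H0","H0","H2"]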